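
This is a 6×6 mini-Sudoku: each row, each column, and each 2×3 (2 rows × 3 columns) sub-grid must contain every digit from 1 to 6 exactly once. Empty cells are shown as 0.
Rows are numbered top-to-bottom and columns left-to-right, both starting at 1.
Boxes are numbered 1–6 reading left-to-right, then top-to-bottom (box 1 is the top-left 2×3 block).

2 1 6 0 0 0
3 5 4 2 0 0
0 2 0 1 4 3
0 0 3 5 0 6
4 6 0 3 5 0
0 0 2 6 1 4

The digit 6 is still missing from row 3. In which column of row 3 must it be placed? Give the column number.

Consider where 6 can go in row 3.
R3C3 is out (column 3 already has a 6).
So the only cell in row 3 that can hold 6 is R3C1.
That is column 1.

1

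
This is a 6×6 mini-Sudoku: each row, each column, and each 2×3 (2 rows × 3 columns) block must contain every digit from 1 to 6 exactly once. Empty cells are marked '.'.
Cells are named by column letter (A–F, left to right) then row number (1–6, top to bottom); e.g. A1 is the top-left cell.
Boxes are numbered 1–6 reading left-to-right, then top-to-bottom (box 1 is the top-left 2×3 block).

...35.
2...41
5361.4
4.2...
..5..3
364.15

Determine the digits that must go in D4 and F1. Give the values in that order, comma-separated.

For D4:
  Consider where 5 can go in box 4.
  E3 is out (row 3 already has a 5).
  E4 is out (column E already has a 5).
  F4 is out (column F already has a 5).
  So the only cell in box 4 that can hold 5 is D4.
  So D4 = 5.
For F1:
  Consider where 2 can go in row 1.
  A1 is out (column A already has a 2).
  B1 is out (box 1 already has a 2).
  C1 is out (column C already has a 2).
  So the only cell in row 1 that can hold 2 is F1.
  So F1 = 2.

5,2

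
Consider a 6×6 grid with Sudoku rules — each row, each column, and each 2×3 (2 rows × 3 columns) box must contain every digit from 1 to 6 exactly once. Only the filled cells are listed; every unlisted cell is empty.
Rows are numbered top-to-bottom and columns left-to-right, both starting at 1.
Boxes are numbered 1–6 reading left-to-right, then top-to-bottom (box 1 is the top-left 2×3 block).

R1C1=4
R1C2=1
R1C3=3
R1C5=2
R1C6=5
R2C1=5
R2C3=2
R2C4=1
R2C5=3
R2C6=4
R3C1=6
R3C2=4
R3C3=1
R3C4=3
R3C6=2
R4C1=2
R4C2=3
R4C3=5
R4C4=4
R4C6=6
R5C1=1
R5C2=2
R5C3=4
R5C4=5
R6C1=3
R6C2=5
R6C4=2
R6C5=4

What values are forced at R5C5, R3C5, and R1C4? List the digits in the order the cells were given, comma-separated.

6,5,6

For R5C5:
  Row 5 already contains {1, 2, 4, 5}.
  Column 5 already contains {2, 3, 4}.
  Its 2×3 block (box 6) already contains {2, 4, 5}.
  The only value from 1–6 not eliminated is 6, so R5C5 = 6.
For R3C5:
  Row 3 already contains {1, 2, 3, 4, 6}.
  Column 5 already contains {2, 3, 4}.
  Its 2×3 block (box 4) already contains {2, 3, 4, 6}.
  The only value from 1–6 not eliminated is 5, so R3C5 = 5.
For R1C4:
  Row 1 already contains {1, 2, 3, 4, 5}.
  Column 4 already contains {1, 2, 3, 4, 5}.
  Its 2×3 block (box 2) already contains {1, 2, 3, 4, 5}.
  The only value from 1–6 not eliminated is 6, so R1C4 = 6.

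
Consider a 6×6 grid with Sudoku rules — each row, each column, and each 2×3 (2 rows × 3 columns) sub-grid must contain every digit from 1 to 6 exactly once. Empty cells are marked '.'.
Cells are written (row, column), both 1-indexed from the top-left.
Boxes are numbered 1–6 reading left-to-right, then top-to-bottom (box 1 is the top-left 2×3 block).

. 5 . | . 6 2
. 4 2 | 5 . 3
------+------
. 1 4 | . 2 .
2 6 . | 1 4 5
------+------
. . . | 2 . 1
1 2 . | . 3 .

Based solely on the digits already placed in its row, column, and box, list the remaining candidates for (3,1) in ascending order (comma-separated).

Row 3 already contains {1, 2, 4}.
Column 1 already contains {1, 2}.
Its 2×3 block (box 3) already contains {1, 2, 4, 6}.
Removing those from 1–6 leaves {3, 5} as the candidates for (3,1).

3,5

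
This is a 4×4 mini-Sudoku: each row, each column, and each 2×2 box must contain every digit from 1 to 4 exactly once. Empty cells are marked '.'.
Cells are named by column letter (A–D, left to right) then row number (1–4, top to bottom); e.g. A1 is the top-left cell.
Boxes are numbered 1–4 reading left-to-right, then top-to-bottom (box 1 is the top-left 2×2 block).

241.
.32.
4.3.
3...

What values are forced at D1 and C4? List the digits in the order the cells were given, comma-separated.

3,4

For D1:
  Row 1 already contains {1, 2, 4}.
  Column D already contains {}.
  Its 2×2 block (box 2) already contains {1, 2}.
  The only value from 1–4 not eliminated is 3, so D1 = 3.
For C4:
  Row 4 already contains {3}.
  Column C already contains {1, 2, 3}.
  Its 2×2 block (box 4) already contains {3}.
  The only value from 1–4 not eliminated is 4, so C4 = 4.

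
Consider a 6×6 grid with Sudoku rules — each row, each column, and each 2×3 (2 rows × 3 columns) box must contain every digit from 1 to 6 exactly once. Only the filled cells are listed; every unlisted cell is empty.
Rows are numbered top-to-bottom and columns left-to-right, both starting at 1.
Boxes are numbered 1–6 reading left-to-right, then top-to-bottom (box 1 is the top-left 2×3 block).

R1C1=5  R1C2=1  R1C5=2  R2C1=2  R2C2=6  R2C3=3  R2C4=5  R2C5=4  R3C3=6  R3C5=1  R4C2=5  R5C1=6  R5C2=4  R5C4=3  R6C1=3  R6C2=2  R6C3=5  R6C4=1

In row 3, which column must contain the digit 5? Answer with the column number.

Consider where 5 can go in row 3.
R3C1 is out (column 1 already has a 5).
R3C2 is out (column 2 already has a 5).
R3C4 is out (column 4 already has a 5).
So the only cell in row 3 that can hold 5 is R3C6.
That is column 6.

6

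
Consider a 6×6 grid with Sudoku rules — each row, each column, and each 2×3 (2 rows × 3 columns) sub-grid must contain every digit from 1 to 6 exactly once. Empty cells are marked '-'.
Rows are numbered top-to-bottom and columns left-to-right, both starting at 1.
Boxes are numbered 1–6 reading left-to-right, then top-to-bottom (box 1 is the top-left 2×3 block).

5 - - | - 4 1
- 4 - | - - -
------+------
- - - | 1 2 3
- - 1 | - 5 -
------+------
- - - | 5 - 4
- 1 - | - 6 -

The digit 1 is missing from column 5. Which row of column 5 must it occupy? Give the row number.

5

Consider where 1 can go in column 5.
R2C5 is out (box 2 already has a 1).
So the only cell in column 5 that can hold 1 is R5C5.
That is row 5.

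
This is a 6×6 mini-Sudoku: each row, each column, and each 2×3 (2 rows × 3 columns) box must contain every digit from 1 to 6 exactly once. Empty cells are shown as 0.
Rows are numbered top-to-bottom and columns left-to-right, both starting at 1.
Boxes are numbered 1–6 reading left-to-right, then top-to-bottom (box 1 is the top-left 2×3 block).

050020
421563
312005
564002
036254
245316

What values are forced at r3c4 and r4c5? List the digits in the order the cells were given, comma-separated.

For r3c4:
  Consider where 6 can go in column 4.
  r1c4 is out (box 2 already has a 6).
  r4c4 is out (row 4 already has a 6).
  So the only cell in column 4 that can hold 6 is r3c4.
  So r3c4 = 6.
For r4c5:
  Row 4 already contains {2, 4, 5, 6}.
  Column 5 already contains {1, 2, 5, 6}.
  Its 2×3 block (box 4) already contains {2, 5}.
  The only value from 1–6 not eliminated is 3, so r4c5 = 3.

6,3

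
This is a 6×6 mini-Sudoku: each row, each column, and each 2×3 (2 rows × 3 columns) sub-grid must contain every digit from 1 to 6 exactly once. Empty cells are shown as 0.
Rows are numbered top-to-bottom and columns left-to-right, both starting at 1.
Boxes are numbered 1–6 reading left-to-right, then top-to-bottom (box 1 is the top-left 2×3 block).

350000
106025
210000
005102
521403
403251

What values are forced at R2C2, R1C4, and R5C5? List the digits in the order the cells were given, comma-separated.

For R2C2:
  Row 2 already contains {1, 2, 5, 6}.
  Column 2 already contains {1, 2, 5}.
  Its 2×3 block (box 1) already contains {1, 3, 5, 6}.
  The only value from 1–6 not eliminated is 4, so R2C2 = 4.
For R1C4:
  Row 1 already contains {3, 5}.
  Column 4 already contains {1, 2, 4}.
  Its 2×3 block (box 2) already contains {2, 5}.
  The only value from 1–6 not eliminated is 6, so R1C4 = 6.
For R5C5:
  Row 5 already contains {1, 2, 3, 4, 5}.
  Column 5 already contains {2, 5}.
  Its 2×3 block (box 6) already contains {1, 2, 3, 4, 5}.
  The only value from 1–6 not eliminated is 6, so R5C5 = 6.

4,6,6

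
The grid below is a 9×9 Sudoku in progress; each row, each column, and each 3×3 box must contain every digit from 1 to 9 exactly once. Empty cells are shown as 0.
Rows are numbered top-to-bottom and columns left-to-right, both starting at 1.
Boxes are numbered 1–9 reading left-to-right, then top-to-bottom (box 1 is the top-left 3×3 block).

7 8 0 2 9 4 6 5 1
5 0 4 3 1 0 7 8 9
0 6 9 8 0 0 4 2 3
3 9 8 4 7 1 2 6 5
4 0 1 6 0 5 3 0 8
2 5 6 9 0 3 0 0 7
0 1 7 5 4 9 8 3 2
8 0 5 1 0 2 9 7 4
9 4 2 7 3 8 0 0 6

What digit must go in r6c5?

8

Row 6 already contains {2, 3, 5, 6, 7, 9}.
Column 5 already contains {1, 3, 4, 7, 9}.
Its 3×3 block (box 5) already contains {1, 3, 4, 5, 6, 7, 9}.
The only value from 1–9 not eliminated is 8, so r6c5 = 8.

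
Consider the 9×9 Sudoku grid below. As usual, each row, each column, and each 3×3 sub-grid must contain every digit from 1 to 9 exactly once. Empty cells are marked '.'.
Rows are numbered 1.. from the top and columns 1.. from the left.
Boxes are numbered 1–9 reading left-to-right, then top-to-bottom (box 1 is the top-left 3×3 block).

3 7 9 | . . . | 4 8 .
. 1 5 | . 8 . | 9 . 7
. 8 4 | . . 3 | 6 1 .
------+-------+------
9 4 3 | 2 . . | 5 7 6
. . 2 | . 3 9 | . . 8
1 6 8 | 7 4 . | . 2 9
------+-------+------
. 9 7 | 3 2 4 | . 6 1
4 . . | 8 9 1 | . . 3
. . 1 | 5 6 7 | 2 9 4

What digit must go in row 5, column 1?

7

Cell row 5, column 1 itself could take any of {5, 7} by direct elimination.
Consider where 7 can go in row 5.
row 5, column 2 is out (column 2 already has a 7).
row 5, column 4 is out (column 4 already has a 7).
row 5, column 7 is out (box 6 already has a 7).
row 5, column 8 is out (column 8 already has a 7).
So the only cell in row 5 that can hold 7 is row 5, column 1.
Therefore row 5, column 1 = 7.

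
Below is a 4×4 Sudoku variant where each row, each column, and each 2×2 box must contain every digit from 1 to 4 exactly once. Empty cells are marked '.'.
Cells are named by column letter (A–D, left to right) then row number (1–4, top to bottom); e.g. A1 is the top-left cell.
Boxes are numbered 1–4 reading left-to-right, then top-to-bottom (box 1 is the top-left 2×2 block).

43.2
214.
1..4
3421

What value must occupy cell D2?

3

Row 2 already contains {1, 2, 4}.
Column D already contains {1, 2, 4}.
Its 2×2 block (box 2) already contains {2, 4}.
The only value from 1–4 not eliminated is 3, so D2 = 3.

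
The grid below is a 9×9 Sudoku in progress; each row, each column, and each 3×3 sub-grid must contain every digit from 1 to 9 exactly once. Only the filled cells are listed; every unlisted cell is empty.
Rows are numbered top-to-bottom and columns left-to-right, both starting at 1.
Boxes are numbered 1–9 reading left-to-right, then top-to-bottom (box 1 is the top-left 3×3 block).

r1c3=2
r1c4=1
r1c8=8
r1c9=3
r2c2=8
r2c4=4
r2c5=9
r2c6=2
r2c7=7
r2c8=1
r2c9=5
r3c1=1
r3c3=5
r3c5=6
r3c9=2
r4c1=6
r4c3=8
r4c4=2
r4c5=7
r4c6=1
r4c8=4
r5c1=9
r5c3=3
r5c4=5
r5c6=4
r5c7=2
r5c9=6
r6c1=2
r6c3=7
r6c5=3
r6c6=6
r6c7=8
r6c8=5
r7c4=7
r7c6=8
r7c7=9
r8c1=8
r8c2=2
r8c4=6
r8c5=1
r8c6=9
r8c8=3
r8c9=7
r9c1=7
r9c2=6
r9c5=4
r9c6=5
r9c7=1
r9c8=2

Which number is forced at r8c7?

Cell r8c7 itself could take any of {4, 5} by direct elimination.
Consider where 5 can go in box 9.
r7c8 is out (column 8 already has a 5).
r7c9 is out (column 9 already has a 5).
r9c9 is out (row 9 already has a 5).
So the only cell in box 9 that can hold 5 is r8c7.
Therefore r8c7 = 5.

5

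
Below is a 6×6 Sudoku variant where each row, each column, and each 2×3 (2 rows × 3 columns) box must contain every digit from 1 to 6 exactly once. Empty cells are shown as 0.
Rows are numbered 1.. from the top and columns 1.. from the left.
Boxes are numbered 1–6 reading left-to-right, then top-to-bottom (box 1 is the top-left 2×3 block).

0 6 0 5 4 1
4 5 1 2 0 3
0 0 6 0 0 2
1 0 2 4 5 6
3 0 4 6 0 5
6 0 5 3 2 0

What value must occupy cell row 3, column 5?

Cell row 3, column 5 itself could take any of {1, 3} by direct elimination.
Consider where 3 can go in column 5.
row 2, column 5 is out (row 2 already has a 3).
row 5, column 5 is out (row 5 already has a 3).
So the only cell in column 5 that can hold 3 is row 3, column 5.
Therefore row 3, column 5 = 3.

3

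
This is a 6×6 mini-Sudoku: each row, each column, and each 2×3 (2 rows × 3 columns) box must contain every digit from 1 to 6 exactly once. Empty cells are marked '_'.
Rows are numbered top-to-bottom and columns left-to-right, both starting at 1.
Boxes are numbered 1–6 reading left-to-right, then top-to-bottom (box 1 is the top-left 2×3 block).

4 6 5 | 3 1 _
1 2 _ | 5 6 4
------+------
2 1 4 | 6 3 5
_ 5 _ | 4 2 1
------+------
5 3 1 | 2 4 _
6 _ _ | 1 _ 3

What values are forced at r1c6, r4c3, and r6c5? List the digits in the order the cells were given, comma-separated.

2,6,5

For r1c6:
  Row 1 already contains {1, 3, 4, 5, 6}.
  Column 6 already contains {1, 3, 4, 5}.
  Its 2×3 block (box 2) already contains {1, 3, 4, 5, 6}.
  The only value from 1–6 not eliminated is 2, so r1c6 = 2.
For r4c3:
  Consider where 6 can go in column 3.
  r2c3 is out (row 2 already has a 6).
  r6c3 is out (row 6 already has a 6).
  So the only cell in column 3 that can hold 6 is r4c3.
  So r4c3 = 6.
For r6c5:
  Row 6 already contains {1, 3, 6}.
  Column 5 already contains {1, 2, 3, 4, 6}.
  Its 2×3 block (box 6) already contains {1, 2, 3, 4}.
  The only value from 1–6 not eliminated is 5, so r6c5 = 5.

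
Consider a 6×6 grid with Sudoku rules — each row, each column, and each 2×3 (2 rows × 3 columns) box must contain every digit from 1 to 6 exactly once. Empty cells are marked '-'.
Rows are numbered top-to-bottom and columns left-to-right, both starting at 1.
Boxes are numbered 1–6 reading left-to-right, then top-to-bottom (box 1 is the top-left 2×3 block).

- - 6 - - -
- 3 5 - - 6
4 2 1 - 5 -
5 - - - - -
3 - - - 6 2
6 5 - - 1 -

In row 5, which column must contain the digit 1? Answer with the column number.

Consider where 1 can go in row 5.
r5c3 is out (column 3 already has a 1).
r5c4 is out (box 6 already has a 1).
So the only cell in row 5 that can hold 1 is r5c2.
That is column 2.

2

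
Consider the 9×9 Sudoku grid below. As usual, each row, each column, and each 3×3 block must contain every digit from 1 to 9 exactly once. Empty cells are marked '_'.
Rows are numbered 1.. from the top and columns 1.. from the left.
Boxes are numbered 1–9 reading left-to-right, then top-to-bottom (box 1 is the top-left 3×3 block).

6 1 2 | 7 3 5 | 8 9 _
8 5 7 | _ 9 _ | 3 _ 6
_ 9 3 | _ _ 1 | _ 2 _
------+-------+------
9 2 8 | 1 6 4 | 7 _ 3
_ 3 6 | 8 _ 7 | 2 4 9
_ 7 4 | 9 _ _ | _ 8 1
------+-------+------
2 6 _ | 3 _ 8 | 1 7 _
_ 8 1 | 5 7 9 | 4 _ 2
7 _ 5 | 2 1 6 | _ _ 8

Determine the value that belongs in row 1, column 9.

4

Row 1 already contains {1, 2, 3, 5, 6, 7, 8, 9}.
Column 9 already contains {1, 2, 3, 6, 8, 9}.
Its 3×3 block (box 3) already contains {2, 3, 6, 8, 9}.
The only value from 1–9 not eliminated is 4, so row 1, column 9 = 4.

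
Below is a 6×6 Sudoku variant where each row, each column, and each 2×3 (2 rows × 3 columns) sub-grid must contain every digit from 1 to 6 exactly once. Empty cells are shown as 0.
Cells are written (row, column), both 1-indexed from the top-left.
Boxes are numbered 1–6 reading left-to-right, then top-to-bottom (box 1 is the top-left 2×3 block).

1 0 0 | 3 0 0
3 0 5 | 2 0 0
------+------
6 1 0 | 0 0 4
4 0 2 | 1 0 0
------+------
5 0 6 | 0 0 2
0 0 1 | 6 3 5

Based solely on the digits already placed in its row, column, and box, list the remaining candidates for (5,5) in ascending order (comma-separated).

1,4

Row 5 already contains {2, 5, 6}.
Column 5 already contains {3}.
Its 2×3 block (box 6) already contains {2, 3, 5, 6}.
Removing those from 1–6 leaves {1, 4} as the candidates for (5,5).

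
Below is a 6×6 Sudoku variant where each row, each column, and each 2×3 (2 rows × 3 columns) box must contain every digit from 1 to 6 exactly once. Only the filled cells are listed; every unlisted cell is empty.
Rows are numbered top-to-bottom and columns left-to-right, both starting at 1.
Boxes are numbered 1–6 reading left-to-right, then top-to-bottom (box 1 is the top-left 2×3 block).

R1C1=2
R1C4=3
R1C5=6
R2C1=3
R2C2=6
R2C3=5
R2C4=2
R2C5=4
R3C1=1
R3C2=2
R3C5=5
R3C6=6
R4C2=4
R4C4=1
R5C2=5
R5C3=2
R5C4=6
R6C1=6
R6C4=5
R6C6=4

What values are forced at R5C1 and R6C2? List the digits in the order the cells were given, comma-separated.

4,3

For R5C1:
  Row 5 already contains {2, 5, 6}.
  Column 1 already contains {1, 2, 3, 6}.
  Its 2×3 block (box 5) already contains {2, 5, 6}.
  The only value from 1–6 not eliminated is 4, so R5C1 = 4.
For R6C2:
  Consider where 3 can go in column 2.
  R1C2 is out (row 1 already has a 3).
  So the only cell in column 2 that can hold 3 is R6C2.
  So R6C2 = 3.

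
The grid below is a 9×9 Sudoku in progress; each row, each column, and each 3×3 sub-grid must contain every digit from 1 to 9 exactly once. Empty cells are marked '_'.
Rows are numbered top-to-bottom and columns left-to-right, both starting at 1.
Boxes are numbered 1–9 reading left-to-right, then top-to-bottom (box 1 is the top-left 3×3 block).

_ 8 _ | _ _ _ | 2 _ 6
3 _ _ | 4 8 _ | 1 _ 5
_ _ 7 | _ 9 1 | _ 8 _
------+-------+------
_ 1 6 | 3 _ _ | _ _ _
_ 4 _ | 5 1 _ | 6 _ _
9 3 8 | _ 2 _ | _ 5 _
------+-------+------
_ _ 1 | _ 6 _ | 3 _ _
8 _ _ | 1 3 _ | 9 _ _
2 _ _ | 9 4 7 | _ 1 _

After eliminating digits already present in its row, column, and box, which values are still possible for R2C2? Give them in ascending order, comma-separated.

2,6,9

Row 2 already contains {1, 3, 4, 5, 8}.
Column 2 already contains {1, 3, 4, 8}.
Its 3×3 block (box 1) already contains {3, 7, 8}.
Removing those from 1–9 leaves {2, 6, 9} as the candidates for R2C2.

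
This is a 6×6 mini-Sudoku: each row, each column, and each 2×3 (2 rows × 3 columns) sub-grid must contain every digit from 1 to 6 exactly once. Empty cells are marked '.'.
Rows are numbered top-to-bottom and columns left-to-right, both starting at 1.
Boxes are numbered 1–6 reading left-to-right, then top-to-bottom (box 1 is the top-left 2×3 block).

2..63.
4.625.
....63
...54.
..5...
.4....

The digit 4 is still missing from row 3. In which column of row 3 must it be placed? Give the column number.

Consider where 4 can go in row 3.
r3c1 is out (column 1 already has a 4).
r3c2 is out (column 2 already has a 4).
r3c4 is out (box 4 already has a 4).
So the only cell in row 3 that can hold 4 is r3c3.
That is column 3.

3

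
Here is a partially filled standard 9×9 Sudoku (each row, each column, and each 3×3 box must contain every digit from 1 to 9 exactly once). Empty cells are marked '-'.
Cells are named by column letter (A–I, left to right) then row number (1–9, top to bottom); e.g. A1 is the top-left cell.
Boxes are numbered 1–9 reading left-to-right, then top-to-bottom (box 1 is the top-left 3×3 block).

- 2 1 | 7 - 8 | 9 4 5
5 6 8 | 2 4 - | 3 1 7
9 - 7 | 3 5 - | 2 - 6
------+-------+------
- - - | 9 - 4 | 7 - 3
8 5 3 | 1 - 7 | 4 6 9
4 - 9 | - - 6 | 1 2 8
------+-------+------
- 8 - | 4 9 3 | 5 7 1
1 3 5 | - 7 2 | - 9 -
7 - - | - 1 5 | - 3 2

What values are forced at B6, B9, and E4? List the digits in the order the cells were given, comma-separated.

For B6:
  Row 6 already contains {1, 2, 4, 6, 8, 9}.
  Column B already contains {2, 3, 5, 6, 8}.
  Its 3×3 block (box 4) already contains {3, 4, 5, 8, 9}.
  The only value from 1–9 not eliminated is 7, so B6 = 7.
For B9:
  Consider where 9 can go in box 7.
  A7 is out (row 7 already has a 9).
  C7 is out (row 7 already has a 9).
  C9 is out (column C already has a 9).
  So the only cell in box 7 that can hold 9 is B9.
  So B9 = 9.
For E4:
  Consider where 8 can go in box 5.
  E5 is out (row 5 already has a 8).
  D6 is out (row 6 already has a 8).
  E6 is out (row 6 already has a 8).
  So the only cell in box 5 that can hold 8 is E4.
  So E4 = 8.

7,9,8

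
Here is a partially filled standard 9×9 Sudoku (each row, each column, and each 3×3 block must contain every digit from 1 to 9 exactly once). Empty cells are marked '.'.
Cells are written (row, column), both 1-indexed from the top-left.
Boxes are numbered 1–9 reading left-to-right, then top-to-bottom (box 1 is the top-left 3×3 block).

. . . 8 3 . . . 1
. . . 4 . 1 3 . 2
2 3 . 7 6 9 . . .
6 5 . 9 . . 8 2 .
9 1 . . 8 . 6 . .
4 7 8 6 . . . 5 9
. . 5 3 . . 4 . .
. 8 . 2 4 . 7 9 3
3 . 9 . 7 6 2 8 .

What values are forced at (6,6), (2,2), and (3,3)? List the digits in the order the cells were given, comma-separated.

3,9,1

For (6,6):
  Consider where 3 can go in row 6.
  (6,5) is out (column 5 already has a 3).
  (6,7) is out (column 7 already has a 3).
  So the only cell in row 6 that can hold 3 is (6,6).
  So (6,6) = 3.
For (2,2):
  Consider where 9 can go in row 2.
  (2,1) is out (column 1 already has a 9).
  (2,3) is out (column 3 already has a 9).
  (2,5) is out (box 2 already has a 9).
  (2,8) is out (column 8 already has a 9).
  So the only cell in row 2 that can hold 9 is (2,2).
  So (2,2) = 9.
For (3,3):
  Consider where 1 can go in box 1.
  (1,1) is out (row 1 already has a 1). (1,2) is out (row 1 already has a 1). (1,3) is out (row 1 already has a 1). (2,1) is out (row 2 already has a 1). The remaining empty cells in box 1 are similarly blocked.
  So the only cell in box 1 that can hold 1 is (3,3).
  So (3,3) = 1.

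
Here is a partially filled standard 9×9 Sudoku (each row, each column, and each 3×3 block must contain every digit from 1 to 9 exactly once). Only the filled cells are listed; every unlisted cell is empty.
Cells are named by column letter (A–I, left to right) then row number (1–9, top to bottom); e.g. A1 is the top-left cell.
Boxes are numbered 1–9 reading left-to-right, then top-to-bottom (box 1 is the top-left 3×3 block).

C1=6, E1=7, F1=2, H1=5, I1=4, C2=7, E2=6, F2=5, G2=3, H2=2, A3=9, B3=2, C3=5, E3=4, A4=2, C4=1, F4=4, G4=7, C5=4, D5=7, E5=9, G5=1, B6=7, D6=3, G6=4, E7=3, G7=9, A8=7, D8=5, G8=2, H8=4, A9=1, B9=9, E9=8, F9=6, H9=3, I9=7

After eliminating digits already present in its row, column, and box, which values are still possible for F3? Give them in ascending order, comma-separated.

Row 3 already contains {2, 4, 5, 9}.
Column F already contains {2, 4, 5, 6}.
Its 3×3 block (box 2) already contains {2, 4, 5, 6, 7}.
Removing those from 1–9 leaves {1, 3, 8} as the candidates for F3.

1,3,8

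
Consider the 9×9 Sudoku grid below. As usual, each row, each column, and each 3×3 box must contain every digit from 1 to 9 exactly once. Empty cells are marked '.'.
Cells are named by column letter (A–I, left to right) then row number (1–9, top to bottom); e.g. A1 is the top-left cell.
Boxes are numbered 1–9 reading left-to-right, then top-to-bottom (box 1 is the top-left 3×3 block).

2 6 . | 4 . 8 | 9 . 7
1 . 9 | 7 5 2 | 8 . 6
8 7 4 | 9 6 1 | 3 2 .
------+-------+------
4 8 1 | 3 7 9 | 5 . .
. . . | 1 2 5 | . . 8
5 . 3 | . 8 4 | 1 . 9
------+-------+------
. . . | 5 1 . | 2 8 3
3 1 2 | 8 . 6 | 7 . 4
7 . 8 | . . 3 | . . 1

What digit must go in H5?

Cell H5 itself could take any of {3, 4, 6, 7} by direct elimination.
Consider where 3 can go in column H.
H1 is out (box 3 already has a 3). H2 is out (box 3 already has a 3). H4 is out (row 4 already has a 3). H6 is out (row 6 already has a 3). The remaining empty cells in column H are similarly blocked.
So the only cell in column H that can hold 3 is H5.
Therefore H5 = 3.

3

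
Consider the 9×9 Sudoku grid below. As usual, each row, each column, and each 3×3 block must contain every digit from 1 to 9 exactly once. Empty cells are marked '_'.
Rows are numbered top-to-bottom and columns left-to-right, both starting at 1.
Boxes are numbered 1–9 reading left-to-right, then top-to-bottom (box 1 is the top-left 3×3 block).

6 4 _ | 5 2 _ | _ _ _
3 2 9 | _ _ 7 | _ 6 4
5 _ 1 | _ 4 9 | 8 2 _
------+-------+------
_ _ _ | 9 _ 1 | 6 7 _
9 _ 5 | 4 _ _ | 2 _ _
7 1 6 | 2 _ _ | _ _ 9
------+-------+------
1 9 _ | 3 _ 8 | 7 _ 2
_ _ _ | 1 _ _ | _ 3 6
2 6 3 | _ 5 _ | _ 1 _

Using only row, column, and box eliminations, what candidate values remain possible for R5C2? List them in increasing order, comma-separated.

3,8

Row 5 already contains {2, 4, 5, 9}.
Column 2 already contains {1, 2, 4, 6, 9}.
Its 3×3 block (box 4) already contains {1, 5, 6, 7, 9}.
Removing those from 1–9 leaves {3, 8} as the candidates for R5C2.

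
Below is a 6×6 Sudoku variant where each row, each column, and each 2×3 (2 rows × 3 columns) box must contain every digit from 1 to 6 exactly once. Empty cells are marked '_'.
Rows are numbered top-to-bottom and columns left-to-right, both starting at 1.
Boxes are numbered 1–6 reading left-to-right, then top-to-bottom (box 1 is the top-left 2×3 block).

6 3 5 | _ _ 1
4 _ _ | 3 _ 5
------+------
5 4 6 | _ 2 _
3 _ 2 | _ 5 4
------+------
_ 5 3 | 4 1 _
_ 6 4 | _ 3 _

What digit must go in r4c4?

Cell r4c4 itself could take any of {1, 6} by direct elimination.
Consider where 6 can go in row 4.
r4c2 is out (column 2 already has a 6).
So the only cell in row 4 that can hold 6 is r4c4.
Therefore r4c4 = 6.

6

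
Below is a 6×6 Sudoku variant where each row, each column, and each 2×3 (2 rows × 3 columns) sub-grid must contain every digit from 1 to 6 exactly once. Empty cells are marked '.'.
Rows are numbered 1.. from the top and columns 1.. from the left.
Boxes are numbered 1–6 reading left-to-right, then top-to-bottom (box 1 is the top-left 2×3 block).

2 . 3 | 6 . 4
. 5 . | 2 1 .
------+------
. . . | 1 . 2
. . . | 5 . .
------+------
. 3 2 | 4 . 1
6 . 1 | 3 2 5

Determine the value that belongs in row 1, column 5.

5

Row 1 already contains {2, 3, 4, 6}.
Column 5 already contains {1, 2}.
Its 2×3 block (box 2) already contains {1, 2, 4, 6}.
The only value from 1–6 not eliminated is 5, so row 1, column 5 = 5.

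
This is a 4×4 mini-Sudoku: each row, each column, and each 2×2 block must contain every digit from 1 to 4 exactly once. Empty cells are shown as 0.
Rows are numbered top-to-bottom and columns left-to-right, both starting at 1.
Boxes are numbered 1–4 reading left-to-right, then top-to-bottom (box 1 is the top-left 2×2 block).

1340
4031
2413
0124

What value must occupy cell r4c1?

3

Row 4 already contains {1, 2, 4}.
Column 1 already contains {1, 2, 4}.
Its 2×2 block (box 3) already contains {1, 2, 4}.
The only value from 1–4 not eliminated is 3, so r4c1 = 3.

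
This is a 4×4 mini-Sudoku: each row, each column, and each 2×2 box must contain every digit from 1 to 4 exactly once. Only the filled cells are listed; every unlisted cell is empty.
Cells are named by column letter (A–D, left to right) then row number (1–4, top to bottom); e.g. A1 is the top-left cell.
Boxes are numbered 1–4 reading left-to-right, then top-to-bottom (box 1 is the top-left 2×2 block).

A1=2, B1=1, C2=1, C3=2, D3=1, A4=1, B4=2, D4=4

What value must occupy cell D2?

Cell D2 itself could take any of {2, 3} by direct elimination.
Consider where 2 can go in row 2.
A2 is out (column A already has a 2).
B2 is out (column B already has a 2).
So the only cell in row 2 that can hold 2 is D2.
Therefore D2 = 2.

2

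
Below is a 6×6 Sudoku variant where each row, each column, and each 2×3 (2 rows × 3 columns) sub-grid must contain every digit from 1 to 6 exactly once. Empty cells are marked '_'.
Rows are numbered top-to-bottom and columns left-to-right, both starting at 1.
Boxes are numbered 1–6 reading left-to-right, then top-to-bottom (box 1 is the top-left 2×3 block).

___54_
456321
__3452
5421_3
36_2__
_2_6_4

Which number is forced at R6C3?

Cell R6C3 itself could take any of {1, 5} by direct elimination.
Consider where 5 can go in row 6.
R6C1 is out (column 1 already has a 5).
R6C5 is out (column 5 already has a 5).
So the only cell in row 6 that can hold 5 is R6C3.
Therefore R6C3 = 5.

5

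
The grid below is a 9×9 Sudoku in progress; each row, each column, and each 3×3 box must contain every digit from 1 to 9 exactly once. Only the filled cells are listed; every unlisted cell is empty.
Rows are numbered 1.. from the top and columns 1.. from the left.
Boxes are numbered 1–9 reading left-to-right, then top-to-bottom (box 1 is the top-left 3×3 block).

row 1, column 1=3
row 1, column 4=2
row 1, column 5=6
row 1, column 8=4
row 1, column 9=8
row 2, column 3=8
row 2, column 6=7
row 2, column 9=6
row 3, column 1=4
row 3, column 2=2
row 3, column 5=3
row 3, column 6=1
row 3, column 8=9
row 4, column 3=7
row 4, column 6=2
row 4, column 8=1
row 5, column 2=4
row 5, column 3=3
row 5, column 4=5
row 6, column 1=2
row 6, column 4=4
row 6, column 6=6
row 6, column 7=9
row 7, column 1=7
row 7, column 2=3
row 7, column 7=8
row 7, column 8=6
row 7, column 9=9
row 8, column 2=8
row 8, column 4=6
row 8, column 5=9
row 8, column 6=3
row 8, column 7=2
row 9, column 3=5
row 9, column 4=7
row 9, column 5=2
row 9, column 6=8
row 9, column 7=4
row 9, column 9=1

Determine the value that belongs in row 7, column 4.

Row 7 already contains {3, 6, 7, 8, 9}.
Column 4 already contains {2, 4, 5, 6, 7}.
Its 3×3 block (box 8) already contains {2, 3, 6, 7, 8, 9}.
The only value from 1–9 not eliminated is 1, so row 7, column 4 = 1.

1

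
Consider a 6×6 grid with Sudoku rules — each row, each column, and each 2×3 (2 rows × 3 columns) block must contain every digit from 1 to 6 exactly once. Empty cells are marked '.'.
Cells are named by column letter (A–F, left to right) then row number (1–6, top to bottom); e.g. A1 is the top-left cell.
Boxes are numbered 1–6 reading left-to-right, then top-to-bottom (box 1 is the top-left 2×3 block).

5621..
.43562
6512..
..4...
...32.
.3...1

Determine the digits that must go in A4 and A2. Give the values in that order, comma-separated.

3,1

For A4:
  Consider where 3 can go in box 3.
  B4 is out (column B already has a 3).
  So the only cell in box 3 that can hold 3 is A4.
  So A4 = 3.
For A2:
  Row 2 already contains {2, 3, 4, 5, 6}.
  Column A already contains {5, 6}.
  Its 2×3 block (box 1) already contains {2, 3, 4, 5, 6}.
  The only value from 1–6 not eliminated is 1, so A2 = 1.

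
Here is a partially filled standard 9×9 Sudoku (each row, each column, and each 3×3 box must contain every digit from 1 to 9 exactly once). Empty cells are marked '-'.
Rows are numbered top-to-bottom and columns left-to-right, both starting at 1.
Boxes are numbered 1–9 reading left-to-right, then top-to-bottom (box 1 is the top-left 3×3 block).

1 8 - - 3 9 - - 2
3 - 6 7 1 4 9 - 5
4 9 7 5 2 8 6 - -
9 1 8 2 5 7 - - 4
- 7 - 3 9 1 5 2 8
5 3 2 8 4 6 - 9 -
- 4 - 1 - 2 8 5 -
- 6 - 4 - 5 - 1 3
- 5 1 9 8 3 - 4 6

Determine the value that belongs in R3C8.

Row 3 already contains {2, 4, 5, 6, 7, 8, 9}.
Column 8 already contains {1, 2, 4, 5, 9}.
Its 3×3 block (box 3) already contains {2, 5, 6, 9}.
The only value from 1–9 not eliminated is 3, so R3C8 = 3.

3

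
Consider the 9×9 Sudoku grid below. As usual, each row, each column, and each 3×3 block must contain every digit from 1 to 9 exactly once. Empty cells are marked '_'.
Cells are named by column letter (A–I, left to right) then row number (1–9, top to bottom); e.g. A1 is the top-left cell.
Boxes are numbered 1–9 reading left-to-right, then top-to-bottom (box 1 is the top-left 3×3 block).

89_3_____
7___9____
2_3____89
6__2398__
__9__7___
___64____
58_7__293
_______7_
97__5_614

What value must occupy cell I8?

Cell I8 itself could take any of {5, 8} by direct elimination.
Consider where 8 can go in box 9.
G8 is out (column G already has a 8).
So the only cell in box 9 that can hold 8 is I8.
Therefore I8 = 8.

8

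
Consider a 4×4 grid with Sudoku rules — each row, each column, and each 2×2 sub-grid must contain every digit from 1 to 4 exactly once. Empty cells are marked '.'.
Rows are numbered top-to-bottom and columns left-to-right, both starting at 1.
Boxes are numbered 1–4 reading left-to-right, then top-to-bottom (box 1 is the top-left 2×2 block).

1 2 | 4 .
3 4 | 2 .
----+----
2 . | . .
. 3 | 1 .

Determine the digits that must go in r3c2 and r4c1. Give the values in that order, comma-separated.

1,4

For r3c2:
  Row 3 already contains {2}.
  Column 2 already contains {2, 3, 4}.
  Its 2×2 block (box 3) already contains {2, 3}.
  The only value from 1–4 not eliminated is 1, so r3c2 = 1.
For r4c1:
  Row 4 already contains {1, 3}.
  Column 1 already contains {1, 2, 3}.
  Its 2×2 block (box 3) already contains {2, 3}.
  The only value from 1–4 not eliminated is 4, so r4c1 = 4.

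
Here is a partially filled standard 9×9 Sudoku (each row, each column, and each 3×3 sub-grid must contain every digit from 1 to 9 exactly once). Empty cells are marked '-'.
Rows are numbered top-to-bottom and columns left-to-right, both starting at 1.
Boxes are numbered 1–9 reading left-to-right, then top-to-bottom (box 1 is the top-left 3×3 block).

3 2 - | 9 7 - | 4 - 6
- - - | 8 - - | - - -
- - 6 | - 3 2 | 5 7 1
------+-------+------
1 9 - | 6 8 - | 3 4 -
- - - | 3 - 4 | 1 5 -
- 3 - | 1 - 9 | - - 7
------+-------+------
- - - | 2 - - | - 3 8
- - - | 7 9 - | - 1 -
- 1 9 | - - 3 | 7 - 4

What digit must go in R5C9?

9

Cell R5C9 itself could take any of {2, 9} by direct elimination.
Consider where 9 can go in box 6.
R4C9 is out (row 4 already has a 9).
R6C7 is out (row 6 already has a 9).
R6C8 is out (row 6 already has a 9).
So the only cell in box 6 that can hold 9 is R5C9.
Therefore R5C9 = 9.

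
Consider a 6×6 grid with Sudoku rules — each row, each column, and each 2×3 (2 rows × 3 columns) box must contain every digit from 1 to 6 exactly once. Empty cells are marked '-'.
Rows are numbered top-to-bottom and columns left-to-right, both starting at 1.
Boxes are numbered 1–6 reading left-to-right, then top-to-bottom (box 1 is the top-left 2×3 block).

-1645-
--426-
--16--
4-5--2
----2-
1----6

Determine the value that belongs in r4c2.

6

Cell r4c2 itself could take any of {3, 6} by direct elimination.
Consider where 6 can go in row 4.
r4c4 is out (column 4 already has a 6).
r4c5 is out (column 5 already has a 6).
So the only cell in row 4 that can hold 6 is r4c2.
Therefore r4c2 = 6.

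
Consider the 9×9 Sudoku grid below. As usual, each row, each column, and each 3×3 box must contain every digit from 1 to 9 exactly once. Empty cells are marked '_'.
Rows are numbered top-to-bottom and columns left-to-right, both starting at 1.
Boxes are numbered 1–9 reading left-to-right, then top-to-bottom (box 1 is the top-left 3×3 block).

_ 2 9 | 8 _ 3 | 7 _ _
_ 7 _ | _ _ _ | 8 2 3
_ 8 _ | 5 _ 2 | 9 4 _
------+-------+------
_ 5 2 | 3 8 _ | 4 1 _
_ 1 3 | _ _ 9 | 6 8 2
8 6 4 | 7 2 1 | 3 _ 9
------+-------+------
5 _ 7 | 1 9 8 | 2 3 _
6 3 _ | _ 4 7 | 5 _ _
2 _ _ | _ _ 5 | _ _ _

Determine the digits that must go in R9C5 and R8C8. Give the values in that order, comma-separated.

3,9

For R9C5:
  Consider where 3 can go in column 5.
  R1C5 is out (row 1 already has a 3).
  R2C5 is out (row 2 already has a 3).
  R3C5 is out (box 2 already has a 3).
  R5C5 is out (row 5 already has a 3).
  So the only cell in column 5 that can hold 3 is R9C5.
  So R9C5 = 3.
For R8C8:
  Row 8 already contains {3, 4, 5, 6, 7}.
  Column 8 already contains {1, 2, 3, 4, 8}.
  Its 3×3 block (box 9) already contains {2, 3, 5}.
  The only value from 1–9 not eliminated is 9, so R8C8 = 9.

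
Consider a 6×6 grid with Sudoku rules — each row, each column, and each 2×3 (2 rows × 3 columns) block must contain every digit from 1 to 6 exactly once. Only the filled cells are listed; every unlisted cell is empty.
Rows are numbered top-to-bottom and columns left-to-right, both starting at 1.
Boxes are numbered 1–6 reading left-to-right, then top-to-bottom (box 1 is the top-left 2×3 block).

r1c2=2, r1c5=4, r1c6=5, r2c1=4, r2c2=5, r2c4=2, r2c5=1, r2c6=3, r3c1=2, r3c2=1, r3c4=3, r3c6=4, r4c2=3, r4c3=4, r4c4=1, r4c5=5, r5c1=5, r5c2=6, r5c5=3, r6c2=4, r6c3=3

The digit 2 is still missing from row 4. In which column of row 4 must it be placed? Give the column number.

6

Consider where 2 can go in row 4.
r4c1 is out (column 1 already has a 2).
So the only cell in row 4 that can hold 2 is r4c6.
That is column 6.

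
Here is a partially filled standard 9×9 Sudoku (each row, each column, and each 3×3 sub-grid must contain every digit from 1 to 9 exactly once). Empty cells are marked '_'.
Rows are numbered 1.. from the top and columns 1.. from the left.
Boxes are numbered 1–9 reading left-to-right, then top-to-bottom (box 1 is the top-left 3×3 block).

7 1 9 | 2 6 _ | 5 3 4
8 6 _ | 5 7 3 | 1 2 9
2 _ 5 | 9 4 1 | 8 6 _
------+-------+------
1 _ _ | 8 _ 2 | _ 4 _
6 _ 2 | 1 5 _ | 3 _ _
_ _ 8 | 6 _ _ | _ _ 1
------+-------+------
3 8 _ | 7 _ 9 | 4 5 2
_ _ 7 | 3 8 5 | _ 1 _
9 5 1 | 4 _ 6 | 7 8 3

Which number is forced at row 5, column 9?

8

Cell row 5, column 9 itself could take any of {7, 8} by direct elimination.
Consider where 8 can go in column 9.
row 3, column 9 is out (row 3 already has a 8).
row 4, column 9 is out (row 4 already has a 8).
row 8, column 9 is out (row 8 already has a 8).
So the only cell in column 9 that can hold 8 is row 5, column 9.
Therefore row 5, column 9 = 8.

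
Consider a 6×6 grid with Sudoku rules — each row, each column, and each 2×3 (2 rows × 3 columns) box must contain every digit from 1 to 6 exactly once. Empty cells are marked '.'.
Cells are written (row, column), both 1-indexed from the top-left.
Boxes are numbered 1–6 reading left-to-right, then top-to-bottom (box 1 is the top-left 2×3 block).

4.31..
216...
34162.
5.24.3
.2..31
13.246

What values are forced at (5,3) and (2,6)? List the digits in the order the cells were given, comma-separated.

4,4

For (5,3):
  Consider where 4 can go in box 5.
  (5,1) is out (column 1 already has a 4).
  (6,3) is out (row 6 already has a 4).
  So the only cell in box 5 that can hold 4 is (5,3).
  So (5,3) = 4.
For (2,6):
  Consider where 4 can go in column 6.
  (1,6) is out (row 1 already has a 4).
  (3,6) is out (row 3 already has a 4).
  So the only cell in column 6 that can hold 4 is (2,6).
  So (2,6) = 4.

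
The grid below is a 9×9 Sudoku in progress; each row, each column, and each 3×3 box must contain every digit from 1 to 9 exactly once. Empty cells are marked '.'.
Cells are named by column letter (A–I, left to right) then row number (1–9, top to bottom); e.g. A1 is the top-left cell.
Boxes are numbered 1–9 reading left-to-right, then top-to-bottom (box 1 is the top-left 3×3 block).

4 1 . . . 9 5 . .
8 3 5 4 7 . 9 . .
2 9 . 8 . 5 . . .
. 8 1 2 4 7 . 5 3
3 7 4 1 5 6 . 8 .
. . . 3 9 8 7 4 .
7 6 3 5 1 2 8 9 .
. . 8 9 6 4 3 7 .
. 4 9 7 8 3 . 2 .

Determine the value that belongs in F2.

1

Row 2 already contains {3, 4, 5, 7, 8, 9}.
Column F already contains {2, 3, 4, 5, 6, 7, 8, 9}.
Its 3×3 block (box 2) already contains {4, 5, 7, 8, 9}.
The only value from 1–9 not eliminated is 1, so F2 = 1.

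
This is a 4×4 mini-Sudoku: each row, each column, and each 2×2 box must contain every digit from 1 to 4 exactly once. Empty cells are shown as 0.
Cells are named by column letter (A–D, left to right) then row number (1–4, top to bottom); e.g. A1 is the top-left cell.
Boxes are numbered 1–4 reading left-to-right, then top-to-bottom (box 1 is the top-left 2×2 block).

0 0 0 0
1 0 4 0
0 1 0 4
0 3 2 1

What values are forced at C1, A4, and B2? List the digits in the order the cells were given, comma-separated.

1,4,2

For C1:
  Consider where 1 can go in row 1.
  A1 is out (column A already has a 1).
  B1 is out (column B already has a 1).
  D1 is out (column D already has a 1).
  So the only cell in row 1 that can hold 1 is C1.
  So C1 = 1.
For A4:
  Row 4 already contains {1, 2, 3}.
  Column A already contains {1}.
  Its 2×2 block (box 3) already contains {1, 3}.
  The only value from 1–4 not eliminated is 4, so A4 = 4.
For B2:
  Row 2 already contains {1, 4}.
  Column B already contains {1, 3}.
  Its 2×2 block (box 1) already contains {1}.
  The only value from 1–4 not eliminated is 2, so B2 = 2.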